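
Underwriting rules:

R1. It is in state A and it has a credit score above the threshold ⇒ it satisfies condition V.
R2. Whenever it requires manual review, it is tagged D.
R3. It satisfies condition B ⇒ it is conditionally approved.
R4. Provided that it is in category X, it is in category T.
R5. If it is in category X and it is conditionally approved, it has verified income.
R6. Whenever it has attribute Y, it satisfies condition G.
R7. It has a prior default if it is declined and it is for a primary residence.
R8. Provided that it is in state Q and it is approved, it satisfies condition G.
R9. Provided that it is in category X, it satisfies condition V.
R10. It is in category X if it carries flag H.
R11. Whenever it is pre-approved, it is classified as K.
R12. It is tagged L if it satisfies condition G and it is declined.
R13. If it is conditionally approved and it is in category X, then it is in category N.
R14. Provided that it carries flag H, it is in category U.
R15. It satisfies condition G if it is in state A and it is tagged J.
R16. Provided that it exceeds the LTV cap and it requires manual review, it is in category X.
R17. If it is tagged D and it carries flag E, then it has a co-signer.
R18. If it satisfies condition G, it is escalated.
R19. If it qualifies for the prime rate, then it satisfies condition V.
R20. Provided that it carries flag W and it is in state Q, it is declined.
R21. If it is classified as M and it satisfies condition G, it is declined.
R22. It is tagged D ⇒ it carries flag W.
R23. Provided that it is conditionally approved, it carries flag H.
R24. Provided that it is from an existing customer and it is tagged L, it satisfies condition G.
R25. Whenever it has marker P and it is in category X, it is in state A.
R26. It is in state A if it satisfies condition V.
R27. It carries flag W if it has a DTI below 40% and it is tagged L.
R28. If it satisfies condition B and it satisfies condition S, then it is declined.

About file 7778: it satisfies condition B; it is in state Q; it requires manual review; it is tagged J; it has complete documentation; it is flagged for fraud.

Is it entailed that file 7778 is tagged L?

By R2 (it requires manual review): it is tagged D.
By R3 (it satisfies condition B): it is conditionally approved.
By R22 (it is tagged D): it carries flag W.
By R23 (it is conditionally approved): it carries flag H.
By R10 (it carries flag H): it is in category X.
By R20 (it carries flag W, it is in state Q): it is declined.
By R9 (it is in category X): it satisfies condition V.
By R26 (it satisfies condition V): it is in state A.
By R15 (it is in state A, it is tagged J): it satisfies condition G.
By R12 (it satisfies condition G, it is declined): it is tagged L.

Yes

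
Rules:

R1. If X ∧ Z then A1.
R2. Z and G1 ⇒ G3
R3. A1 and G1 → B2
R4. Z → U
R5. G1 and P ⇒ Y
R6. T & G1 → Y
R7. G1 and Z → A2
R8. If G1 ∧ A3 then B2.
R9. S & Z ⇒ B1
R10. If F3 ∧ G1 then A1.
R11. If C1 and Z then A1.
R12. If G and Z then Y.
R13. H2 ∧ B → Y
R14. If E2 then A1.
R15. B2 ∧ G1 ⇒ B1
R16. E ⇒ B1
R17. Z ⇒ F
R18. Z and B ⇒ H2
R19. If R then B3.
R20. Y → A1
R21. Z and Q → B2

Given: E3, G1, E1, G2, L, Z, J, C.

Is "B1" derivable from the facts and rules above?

No

Forward chaining from the given facts derives: G3, U, A2, F.
Rules concluding B1: R9 needs S; R15 needs B2; R16 needs E — none of these are established.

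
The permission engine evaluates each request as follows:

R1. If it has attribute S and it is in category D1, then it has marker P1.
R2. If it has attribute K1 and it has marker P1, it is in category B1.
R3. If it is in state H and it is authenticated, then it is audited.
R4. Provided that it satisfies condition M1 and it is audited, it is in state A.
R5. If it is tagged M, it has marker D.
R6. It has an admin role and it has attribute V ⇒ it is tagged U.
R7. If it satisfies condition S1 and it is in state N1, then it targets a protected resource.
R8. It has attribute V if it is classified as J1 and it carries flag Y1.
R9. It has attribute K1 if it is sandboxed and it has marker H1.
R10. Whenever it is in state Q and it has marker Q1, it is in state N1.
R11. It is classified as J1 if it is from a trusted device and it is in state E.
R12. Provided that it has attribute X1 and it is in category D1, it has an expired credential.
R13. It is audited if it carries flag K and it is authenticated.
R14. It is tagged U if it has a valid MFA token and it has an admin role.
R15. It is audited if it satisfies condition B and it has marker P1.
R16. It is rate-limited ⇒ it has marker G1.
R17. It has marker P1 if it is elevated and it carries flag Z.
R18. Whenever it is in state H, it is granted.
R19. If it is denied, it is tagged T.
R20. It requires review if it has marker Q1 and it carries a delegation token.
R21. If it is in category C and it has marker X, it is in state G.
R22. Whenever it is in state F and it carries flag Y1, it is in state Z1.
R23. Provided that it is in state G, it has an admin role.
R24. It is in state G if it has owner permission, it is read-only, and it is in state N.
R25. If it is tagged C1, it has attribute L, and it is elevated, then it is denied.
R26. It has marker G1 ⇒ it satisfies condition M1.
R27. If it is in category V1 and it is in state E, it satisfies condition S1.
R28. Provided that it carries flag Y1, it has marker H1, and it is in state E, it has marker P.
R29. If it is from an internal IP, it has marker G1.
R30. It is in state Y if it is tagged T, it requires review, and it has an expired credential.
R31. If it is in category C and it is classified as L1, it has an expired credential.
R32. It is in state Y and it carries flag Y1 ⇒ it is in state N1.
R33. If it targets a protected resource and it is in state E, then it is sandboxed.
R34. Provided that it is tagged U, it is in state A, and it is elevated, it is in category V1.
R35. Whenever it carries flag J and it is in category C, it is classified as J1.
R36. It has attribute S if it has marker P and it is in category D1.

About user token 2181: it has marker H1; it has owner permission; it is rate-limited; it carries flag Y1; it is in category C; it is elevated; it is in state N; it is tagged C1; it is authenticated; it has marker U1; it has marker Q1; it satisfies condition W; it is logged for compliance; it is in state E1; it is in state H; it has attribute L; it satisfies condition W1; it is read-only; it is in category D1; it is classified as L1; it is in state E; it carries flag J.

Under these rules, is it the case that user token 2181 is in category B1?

Forward chaining from the given facts derives: is audited, has marker G1, is granted, is in state G, is denied, satisfies condition M1, has marker P, has an expired credential, is classified as J1, has attribute S, has marker P1, is in state A, has attribute V, is tagged T, has an admin role, is tagged U, is in category V1, satisfies condition S1.
The only rule concluding "it is in category B1" is R2, which needs "it has attribute K1"; that is never established.

No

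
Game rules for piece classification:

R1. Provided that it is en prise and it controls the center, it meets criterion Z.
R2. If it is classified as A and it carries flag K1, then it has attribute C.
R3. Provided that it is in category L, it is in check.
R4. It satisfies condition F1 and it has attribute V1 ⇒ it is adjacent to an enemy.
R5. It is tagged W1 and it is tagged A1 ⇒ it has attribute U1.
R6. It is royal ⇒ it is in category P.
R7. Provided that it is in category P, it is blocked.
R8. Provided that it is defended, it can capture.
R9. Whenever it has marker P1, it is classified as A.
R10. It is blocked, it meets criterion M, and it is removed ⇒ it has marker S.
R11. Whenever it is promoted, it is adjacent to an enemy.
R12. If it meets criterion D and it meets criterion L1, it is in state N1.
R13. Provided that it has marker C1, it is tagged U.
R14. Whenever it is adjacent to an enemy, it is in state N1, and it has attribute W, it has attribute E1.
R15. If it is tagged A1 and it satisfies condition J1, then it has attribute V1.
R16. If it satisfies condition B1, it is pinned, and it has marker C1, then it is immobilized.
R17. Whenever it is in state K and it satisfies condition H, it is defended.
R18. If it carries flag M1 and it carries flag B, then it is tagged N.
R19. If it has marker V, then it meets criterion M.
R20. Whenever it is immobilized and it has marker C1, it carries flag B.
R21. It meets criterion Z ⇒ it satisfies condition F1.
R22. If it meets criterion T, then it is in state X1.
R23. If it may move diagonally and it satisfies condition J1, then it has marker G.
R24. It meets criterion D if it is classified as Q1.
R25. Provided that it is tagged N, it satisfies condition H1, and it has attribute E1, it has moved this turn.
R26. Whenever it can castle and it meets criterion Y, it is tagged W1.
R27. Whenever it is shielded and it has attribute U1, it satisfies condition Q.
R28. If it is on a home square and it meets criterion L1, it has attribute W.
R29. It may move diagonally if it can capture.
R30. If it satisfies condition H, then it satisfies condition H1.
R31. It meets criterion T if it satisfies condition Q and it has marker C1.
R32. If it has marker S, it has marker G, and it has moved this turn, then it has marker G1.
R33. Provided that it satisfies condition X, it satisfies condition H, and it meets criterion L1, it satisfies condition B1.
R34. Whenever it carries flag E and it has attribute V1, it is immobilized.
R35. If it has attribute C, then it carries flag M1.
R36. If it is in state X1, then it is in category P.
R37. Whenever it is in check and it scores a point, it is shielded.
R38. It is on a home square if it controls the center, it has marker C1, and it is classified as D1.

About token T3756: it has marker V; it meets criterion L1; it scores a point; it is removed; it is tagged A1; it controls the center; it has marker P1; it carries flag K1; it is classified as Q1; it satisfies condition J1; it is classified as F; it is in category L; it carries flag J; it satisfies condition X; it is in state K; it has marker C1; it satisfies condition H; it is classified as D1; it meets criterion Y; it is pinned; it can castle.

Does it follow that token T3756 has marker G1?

No

Forward chaining from the given facts derives: is in check, is classified as A, is tagged U, has attribute V1, is defended, meets criterion M, meets criterion D, is tagged W1, satisfies condition H1, satisfies condition B1, is shielded, is on a home square, has attribute C, has attribute U1, can capture, is in state N1, is immobilized, carries flag B, satisfies condition Q, has attribute W, may move diagonally, meets criterion T, carries flag M1, is tagged N, is in state X1, has marker G, is in category P, is blocked, has marker S.
The only rule concluding "it has marker G1" is R32, which needs "it has moved this turn"; that is never established.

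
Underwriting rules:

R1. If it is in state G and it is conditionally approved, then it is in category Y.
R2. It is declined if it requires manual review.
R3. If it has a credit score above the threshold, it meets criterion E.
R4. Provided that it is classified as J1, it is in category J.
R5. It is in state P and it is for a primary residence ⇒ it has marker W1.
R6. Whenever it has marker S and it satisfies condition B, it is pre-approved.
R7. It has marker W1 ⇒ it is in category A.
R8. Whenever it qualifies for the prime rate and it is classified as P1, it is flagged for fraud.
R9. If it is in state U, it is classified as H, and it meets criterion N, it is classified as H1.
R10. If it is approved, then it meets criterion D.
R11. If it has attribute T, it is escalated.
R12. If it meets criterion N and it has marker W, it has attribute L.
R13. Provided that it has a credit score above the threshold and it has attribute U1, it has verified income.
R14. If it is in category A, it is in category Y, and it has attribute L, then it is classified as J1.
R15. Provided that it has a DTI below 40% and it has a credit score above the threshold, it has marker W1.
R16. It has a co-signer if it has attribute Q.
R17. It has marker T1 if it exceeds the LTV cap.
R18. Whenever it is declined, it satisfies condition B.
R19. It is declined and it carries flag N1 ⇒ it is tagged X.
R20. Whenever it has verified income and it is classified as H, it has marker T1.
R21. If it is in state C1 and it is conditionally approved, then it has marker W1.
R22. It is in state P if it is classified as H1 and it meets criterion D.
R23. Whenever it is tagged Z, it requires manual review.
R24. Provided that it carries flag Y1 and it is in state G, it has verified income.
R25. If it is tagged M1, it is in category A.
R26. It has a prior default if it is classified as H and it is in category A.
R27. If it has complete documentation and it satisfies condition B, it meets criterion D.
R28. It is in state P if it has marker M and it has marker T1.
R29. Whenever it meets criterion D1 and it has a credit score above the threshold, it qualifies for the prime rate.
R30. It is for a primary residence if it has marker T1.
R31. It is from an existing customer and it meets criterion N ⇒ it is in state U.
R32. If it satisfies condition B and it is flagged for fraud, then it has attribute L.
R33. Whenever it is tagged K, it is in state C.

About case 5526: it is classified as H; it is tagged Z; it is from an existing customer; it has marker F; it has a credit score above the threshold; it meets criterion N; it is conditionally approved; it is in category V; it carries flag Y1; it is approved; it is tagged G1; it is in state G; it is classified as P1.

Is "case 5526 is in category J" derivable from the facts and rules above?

Forward chaining from the given facts derives: is in category Y, meets criterion E, meets criterion D, requires manual review, has verified income, is in state U, is declined, is classified as H1, satisfies condition B, has marker T1, is in state P, is for a primary residence, has marker W1, is in category A, has a prior default.
The only rule concluding "it is in category J" is R4, which needs "it is classified as J1"; that is never established.

No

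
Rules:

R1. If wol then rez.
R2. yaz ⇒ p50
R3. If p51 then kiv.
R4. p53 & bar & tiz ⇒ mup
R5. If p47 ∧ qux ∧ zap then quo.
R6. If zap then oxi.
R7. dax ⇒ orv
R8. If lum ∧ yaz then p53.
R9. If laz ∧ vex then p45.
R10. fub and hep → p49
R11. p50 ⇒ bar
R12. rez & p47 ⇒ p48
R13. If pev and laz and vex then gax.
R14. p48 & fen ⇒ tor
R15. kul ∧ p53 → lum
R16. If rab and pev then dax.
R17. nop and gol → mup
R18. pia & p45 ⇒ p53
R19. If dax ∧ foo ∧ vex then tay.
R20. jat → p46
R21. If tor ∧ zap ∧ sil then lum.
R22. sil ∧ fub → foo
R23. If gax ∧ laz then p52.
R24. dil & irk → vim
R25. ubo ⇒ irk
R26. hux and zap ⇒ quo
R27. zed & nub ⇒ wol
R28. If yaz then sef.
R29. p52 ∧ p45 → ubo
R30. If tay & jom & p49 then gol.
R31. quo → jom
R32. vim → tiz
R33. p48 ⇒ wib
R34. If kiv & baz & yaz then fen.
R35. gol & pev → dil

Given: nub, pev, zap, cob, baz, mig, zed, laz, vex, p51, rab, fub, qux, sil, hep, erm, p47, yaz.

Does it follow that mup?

p50  (by R2: yaz)
kiv  (by R3: p51)
quo  (by R5: p47, qux, zap)
p45  (by R9: laz, vex)
p49  (by R10: fub, hep)
bar  (by R11: p50)
gax  (by R13: pev, laz, vex)
dax  (by R16: rab, pev)
foo  (by R22: sil, fub)
p52  (by R23: gax, laz)
wol  (by R27: zed, nub)
ubo  (by R29: p52, p45)
jom  (by R31: quo)
fen  (by R34: kiv, baz, yaz)
rez  (by R1: wol)
p48  (by R12: rez, p47)
tor  (by R14: p48, fen)
tay  (by R19: dax, foo, vex)
lum  (by R21: tor, zap, sil)
irk  (by R25: ubo)
gol  (by R30: tay, jom, p49)
dil  (by R35: gol, pev)
p53  (by R8: lum, yaz)
vim  (by R24: dil, irk)
tiz  (by R32: vim)
mup  (by R4: p53, bar, tiz)

Yes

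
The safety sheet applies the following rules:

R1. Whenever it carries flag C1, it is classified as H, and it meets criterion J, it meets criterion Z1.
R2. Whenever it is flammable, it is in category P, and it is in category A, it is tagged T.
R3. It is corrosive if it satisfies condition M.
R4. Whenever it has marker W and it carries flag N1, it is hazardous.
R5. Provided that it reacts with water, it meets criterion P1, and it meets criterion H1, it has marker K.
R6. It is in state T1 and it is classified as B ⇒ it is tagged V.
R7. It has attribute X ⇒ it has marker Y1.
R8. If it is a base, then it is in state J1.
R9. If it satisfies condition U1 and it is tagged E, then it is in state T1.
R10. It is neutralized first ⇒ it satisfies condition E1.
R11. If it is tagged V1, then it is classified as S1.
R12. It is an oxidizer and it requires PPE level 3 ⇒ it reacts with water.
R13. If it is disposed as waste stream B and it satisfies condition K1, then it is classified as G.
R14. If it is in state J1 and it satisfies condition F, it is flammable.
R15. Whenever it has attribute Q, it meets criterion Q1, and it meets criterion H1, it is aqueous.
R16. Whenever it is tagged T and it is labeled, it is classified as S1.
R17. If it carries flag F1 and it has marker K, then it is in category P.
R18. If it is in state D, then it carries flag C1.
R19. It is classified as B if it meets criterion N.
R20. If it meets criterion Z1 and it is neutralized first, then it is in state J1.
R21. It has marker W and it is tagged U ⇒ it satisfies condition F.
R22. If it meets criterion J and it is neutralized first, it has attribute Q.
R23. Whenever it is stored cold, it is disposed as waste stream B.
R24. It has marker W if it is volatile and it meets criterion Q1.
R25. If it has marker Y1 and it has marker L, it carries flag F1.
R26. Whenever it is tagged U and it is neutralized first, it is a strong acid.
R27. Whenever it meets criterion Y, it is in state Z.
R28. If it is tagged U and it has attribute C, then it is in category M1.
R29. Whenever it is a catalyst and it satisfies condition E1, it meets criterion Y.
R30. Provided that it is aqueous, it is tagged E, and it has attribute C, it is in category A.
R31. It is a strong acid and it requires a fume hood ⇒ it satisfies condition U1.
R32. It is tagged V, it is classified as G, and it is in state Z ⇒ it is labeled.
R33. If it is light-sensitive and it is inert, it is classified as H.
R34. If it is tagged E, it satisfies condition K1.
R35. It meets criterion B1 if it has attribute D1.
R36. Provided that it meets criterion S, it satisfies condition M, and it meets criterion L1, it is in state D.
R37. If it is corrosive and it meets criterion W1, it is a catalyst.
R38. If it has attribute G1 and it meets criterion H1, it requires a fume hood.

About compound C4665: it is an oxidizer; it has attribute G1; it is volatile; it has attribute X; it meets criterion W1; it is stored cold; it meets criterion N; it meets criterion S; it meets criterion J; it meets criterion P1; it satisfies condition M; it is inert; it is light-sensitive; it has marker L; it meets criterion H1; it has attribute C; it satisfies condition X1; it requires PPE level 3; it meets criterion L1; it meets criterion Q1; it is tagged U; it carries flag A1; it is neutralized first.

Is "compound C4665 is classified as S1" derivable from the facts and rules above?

No

Forward chaining from the given facts derives: is corrosive, has marker Y1, satisfies condition E1, reacts with water, is classified as B, has attribute Q, is disposed as waste stream B, has marker W, carries flag F1, is a strong acid, is in category M1, is classified as H, is in state D, is a catalyst, requires a fume hood, has marker K, is aqueous, is in category P, carries flag C1, satisfies condition F, meets criterion Y, satisfies condition U1, meets criterion Z1, is in state J1, is in state Z, is flammable.
Rules concluding "it is classified as S1": R11 needs "it is tagged V1"; R16 needs "it is tagged T" — none of these are established.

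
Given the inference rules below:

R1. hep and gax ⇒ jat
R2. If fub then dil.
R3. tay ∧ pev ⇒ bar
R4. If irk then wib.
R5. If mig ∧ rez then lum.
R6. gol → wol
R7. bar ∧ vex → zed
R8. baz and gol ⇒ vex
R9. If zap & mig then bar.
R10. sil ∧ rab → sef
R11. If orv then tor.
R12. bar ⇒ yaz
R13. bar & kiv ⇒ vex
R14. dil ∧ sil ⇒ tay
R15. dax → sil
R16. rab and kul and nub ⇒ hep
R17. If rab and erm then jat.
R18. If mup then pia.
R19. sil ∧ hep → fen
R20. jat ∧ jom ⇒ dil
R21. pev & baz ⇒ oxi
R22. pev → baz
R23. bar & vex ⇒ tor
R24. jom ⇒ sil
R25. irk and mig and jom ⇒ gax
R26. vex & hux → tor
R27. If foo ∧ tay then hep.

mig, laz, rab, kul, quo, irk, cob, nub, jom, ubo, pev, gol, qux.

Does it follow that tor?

hep  (by R16: rab, kul, nub)
baz  (by R22: pev)
sil  (by R24: jom)
gax  (by R25: irk, mig, jom)
jat  (by R1: hep, gax)
vex  (by R8: baz, gol)
dil  (by R20: jat, jom)
tay  (by R14: dil, sil)
bar  (by R3: tay, pev)
tor  (by R23: bar, vex)

Yes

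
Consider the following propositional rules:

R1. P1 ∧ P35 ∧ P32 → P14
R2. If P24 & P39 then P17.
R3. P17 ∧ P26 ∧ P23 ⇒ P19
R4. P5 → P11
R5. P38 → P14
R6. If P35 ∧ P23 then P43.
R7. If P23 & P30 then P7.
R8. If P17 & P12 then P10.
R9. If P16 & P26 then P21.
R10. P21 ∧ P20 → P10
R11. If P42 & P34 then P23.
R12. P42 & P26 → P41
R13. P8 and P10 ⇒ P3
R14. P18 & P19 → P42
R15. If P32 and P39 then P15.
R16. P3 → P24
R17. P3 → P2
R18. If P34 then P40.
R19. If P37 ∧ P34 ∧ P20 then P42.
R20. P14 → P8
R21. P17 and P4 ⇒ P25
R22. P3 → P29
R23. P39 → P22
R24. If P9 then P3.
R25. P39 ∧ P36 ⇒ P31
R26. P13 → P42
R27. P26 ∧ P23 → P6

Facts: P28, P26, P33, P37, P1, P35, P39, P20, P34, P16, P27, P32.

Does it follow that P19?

P14  (by R1: P1, P35, P32)
P21  (by R9: P16, P26)
P10  (by R10: P21, P20)
P42  (by R19: P37, P34, P20)
P8  (by R20: P14)
P23  (by R11: P42, P34)
P3  (by R13: P8, P10)
P24  (by R16: P3)
P17  (by R2: P24, P39)
P19  (by R3: P17, P26, P23)

Yes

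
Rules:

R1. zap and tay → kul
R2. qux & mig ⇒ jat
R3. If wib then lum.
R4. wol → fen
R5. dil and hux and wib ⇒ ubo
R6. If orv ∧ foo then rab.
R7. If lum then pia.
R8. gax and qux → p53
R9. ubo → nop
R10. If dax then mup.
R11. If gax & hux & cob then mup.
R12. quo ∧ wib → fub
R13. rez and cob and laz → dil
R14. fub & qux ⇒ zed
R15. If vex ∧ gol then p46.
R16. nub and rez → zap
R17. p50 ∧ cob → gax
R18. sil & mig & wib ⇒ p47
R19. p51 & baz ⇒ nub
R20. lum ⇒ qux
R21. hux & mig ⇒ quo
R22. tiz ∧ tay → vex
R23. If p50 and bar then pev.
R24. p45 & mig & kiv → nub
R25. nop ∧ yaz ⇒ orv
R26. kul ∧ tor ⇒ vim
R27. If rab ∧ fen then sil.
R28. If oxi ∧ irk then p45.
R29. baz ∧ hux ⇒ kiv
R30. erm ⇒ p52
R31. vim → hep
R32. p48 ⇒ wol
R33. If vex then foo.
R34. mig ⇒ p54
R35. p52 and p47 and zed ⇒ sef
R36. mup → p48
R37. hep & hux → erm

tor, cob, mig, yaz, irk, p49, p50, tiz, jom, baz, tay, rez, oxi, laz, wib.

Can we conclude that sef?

No

Forward chaining from the given facts derives: lum, pia, dil, gax, qux, vex, p45, foo, p54, jat, p53.
The only rule concluding sef is R35, which needs p52; that is never established.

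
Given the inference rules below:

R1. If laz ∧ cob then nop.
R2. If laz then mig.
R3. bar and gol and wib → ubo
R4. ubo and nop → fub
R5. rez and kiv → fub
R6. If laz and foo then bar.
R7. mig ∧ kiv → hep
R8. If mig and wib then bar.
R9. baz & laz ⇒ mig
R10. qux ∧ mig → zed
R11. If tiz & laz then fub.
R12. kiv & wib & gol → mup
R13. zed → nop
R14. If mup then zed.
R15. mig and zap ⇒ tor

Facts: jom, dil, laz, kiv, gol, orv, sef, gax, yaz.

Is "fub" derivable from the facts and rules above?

Forward chaining from the given facts derives: mig, hep.
Rules concluding fub: R4 needs ubo; R5 needs rez; R11 needs tiz — none of these are established.

No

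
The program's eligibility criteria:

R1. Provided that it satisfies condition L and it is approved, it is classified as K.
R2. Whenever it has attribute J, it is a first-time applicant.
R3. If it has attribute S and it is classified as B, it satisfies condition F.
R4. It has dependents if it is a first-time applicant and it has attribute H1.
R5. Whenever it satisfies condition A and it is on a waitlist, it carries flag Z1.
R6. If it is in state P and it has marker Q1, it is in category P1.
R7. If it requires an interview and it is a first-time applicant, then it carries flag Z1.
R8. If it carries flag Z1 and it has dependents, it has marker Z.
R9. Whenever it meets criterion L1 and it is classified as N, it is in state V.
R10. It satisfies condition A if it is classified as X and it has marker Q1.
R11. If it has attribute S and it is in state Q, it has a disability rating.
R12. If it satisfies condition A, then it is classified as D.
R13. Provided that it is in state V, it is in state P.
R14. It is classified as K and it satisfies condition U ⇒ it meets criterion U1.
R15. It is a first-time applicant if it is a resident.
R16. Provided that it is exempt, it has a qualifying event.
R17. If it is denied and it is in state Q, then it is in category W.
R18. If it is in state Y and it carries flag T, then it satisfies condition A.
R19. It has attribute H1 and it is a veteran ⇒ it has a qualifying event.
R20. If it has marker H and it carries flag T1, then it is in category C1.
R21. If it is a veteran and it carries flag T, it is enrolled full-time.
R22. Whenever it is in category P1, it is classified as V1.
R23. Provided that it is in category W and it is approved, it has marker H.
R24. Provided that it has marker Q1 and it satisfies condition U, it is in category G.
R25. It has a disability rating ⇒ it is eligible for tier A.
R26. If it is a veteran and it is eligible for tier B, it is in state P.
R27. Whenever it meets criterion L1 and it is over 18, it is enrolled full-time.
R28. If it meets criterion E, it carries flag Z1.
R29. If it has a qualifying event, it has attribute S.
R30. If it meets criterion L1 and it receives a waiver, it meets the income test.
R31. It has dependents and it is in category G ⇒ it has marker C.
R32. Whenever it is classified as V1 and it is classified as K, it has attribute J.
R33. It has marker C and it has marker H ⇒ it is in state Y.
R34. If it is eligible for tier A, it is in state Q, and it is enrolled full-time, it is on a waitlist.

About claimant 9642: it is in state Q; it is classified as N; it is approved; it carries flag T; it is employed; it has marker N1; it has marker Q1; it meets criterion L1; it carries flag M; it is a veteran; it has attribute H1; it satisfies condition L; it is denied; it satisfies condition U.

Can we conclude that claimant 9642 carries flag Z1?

Yes

By R1 (it satisfies condition L, it is approved): it is classified as K.
By R9 (it meets criterion L1, it is classified as N): it is in state V.
By R13 (it is in state V): it is in state P.
By R17 (it is denied, it is in state Q): it is in category W.
By R19 (it has attribute H1, it is a veteran): it has a qualifying event.
By R21 (it is a veteran, it carries flag T): it is enrolled full-time.
By R23 (it is in category W, it is approved): it has marker H.
By R24 (it has marker Q1, it satisfies condition U): it is in category G.
By R29 (it has a qualifying event): it has attribute S.
By R6 (it is in state P, it has marker Q1): it is in category P1.
By R11 (it has attribute S, it is in state Q): it has a disability rating.
By R22 (it is in category P1): it is classified as V1.
By R25 (it has a disability rating): it is eligible for tier A.
By R32 (it is classified as V1, it is classified as K): it has attribute J.
By R34 (it is eligible for tier A, it is in state Q, it is enrolled full-time): it is on a waitlist.
By R2 (it has attribute J): it is a first-time applicant.
By R4 (it is a first-time applicant, it has attribute H1): it has dependents.
By R31 (it has dependents, it is in category G): it has marker C.
By R33 (it has marker C, it has marker H): it is in state Y.
By R18 (it is in state Y, it carries flag T): it satisfies condition A.
By R5 (it satisfies condition A, it is on a waitlist): it carries flag Z1.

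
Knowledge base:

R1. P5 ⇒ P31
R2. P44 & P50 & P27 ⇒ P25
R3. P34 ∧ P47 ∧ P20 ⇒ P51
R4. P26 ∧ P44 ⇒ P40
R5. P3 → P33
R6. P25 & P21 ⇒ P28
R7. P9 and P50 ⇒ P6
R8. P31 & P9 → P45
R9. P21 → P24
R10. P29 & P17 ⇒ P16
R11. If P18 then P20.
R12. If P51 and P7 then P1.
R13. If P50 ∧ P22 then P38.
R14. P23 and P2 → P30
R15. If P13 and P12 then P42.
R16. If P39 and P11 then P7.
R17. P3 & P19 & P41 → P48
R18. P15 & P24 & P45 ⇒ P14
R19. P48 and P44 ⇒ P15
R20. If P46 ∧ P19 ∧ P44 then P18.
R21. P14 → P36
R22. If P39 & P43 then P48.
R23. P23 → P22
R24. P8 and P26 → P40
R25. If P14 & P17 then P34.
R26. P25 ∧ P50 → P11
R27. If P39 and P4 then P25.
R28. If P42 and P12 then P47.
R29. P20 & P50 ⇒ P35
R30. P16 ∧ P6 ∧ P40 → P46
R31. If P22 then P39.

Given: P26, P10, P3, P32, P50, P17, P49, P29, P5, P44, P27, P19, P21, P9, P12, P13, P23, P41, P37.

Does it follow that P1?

P31  (by R1: P5)
P25  (by R2: P44, P50, P27)
P40  (by R4: P26, P44)
P6  (by R7: P9, P50)
P45  (by R8: P31, P9)
P24  (by R9: P21)
P16  (by R10: P29, P17)
P42  (by R15: P13, P12)
P48  (by R17: P3, P19, P41)
P15  (by R19: P48, P44)
P22  (by R23: P23)
P11  (by R26: P25, P50)
P47  (by R28: P42, P12)
P46  (by R30: P16, P6, P40)
P39  (by R31: P22)
P7  (by R16: P39, P11)
P14  (by R18: P15, P24, P45)
P18  (by R20: P46, P19, P44)
P34  (by R25: P14, P17)
P20  (by R11: P18)
P51  (by R3: P34, P47, P20)
P1  (by R12: P51, P7)

Yes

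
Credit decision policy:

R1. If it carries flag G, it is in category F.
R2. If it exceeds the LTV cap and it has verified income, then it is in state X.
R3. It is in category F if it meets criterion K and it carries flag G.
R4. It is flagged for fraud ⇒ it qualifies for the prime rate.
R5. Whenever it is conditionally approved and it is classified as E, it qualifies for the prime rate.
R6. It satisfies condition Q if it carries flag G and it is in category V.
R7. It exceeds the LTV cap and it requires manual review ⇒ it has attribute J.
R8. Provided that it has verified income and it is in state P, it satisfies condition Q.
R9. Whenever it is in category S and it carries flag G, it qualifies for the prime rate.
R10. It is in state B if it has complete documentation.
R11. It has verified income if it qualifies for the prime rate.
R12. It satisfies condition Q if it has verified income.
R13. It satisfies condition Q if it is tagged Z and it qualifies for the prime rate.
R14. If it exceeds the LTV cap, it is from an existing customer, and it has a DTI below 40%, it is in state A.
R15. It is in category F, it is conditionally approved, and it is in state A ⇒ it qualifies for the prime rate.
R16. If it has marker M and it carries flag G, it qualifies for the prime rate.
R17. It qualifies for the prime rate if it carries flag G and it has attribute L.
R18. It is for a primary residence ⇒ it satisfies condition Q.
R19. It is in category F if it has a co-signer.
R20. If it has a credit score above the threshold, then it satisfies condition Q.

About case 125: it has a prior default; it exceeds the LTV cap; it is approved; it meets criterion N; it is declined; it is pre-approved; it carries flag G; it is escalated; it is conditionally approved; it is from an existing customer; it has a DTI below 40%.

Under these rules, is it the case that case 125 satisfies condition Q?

Yes

By R1 (it carries flag G): it is in category F.
By R14 (it exceeds the LTV cap, it is from an existing customer, it has a DTI below 40%): it is in state A.
By R15 (it is in category F, it is conditionally approved, it is in state A): it qualifies for the prime rate.
By R11 (it qualifies for the prime rate): it has verified income.
By R12 (it has verified income): it satisfies condition Q.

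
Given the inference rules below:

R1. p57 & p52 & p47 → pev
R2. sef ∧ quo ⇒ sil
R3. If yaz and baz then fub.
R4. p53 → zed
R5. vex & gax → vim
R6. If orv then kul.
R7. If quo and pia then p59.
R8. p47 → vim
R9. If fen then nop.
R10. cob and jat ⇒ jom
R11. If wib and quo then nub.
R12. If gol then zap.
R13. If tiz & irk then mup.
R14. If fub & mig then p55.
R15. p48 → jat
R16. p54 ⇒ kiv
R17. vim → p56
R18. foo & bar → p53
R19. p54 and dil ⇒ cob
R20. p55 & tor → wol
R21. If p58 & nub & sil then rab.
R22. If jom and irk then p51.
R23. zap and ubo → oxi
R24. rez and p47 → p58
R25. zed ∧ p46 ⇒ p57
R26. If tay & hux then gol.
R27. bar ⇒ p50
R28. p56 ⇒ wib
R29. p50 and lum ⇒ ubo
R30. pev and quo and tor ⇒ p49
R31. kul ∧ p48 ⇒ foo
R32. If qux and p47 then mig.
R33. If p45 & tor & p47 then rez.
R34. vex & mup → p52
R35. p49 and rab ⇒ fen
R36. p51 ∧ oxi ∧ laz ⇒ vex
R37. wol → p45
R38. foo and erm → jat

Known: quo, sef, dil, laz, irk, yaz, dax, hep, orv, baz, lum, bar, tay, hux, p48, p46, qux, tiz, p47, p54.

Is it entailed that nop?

No

Forward chaining from the given facts derives: sil, fub, kul, vim, mup, jat, kiv, p56, cob, gol, p50, wib, ubo, foo, mig, jom, nub, zap, p55, p53, p51, oxi, vex, zed, p57, p52, pev.
The only rule concluding nop is R9, which needs fen; that is never established.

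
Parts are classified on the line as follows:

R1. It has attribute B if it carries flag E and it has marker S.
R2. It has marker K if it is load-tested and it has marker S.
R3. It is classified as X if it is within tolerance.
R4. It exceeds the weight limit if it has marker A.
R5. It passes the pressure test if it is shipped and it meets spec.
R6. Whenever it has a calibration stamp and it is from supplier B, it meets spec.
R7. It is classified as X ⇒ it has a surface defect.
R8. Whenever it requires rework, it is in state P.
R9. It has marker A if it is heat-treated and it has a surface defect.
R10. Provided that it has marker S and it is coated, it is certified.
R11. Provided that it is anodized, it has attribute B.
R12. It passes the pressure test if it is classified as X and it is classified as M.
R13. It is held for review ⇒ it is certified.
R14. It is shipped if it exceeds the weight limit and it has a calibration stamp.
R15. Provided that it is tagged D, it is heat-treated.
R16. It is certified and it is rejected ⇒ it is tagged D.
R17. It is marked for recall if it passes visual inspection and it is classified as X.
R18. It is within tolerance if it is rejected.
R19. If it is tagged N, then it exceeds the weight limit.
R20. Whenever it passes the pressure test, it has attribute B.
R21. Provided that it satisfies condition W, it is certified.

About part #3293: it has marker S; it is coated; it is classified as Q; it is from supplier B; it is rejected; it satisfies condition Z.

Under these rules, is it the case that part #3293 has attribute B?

Forward chaining from the given facts derives: is certified, is tagged D, is within tolerance, is classified as X, has a surface defect, is heat-treated, has marker A, exceeds the weight limit.
Rules concluding "it has attribute B": R1 needs "it carries flag E"; R11 needs "it is anodized"; R20 needs "it passes the pressure test" — none of these are established.

No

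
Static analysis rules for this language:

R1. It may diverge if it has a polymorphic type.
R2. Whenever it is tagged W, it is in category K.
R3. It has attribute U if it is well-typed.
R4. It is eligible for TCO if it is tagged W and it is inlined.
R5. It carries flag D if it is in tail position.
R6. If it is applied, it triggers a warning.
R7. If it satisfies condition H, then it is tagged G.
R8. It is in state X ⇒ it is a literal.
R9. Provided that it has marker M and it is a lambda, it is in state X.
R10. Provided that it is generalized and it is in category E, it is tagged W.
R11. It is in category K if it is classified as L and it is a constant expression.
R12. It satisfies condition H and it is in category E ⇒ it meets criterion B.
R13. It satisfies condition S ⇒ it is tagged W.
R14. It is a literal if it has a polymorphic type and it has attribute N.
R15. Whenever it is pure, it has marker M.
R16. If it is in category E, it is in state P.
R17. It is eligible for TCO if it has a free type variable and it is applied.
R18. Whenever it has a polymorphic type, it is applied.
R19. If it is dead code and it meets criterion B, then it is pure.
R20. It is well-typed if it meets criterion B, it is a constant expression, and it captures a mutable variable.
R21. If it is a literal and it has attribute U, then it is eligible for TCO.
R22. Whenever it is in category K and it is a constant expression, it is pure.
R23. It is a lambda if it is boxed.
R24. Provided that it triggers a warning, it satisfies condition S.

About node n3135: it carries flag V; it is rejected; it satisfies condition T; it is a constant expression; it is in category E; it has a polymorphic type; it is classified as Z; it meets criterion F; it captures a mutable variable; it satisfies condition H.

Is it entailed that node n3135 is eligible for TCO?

No

Forward chaining from the given facts derives: may diverge, is tagged G, meets criterion B, is in state P, is applied, is well-typed, has attribute U, triggers a warning, satisfies condition S, is tagged W, is in category K, is pure, has marker M.
Rules concluding "it is eligible for TCO": R4 needs "it is inlined"; R17 needs "it has a free type variable"; R21 needs "it is a literal" — none of these are established.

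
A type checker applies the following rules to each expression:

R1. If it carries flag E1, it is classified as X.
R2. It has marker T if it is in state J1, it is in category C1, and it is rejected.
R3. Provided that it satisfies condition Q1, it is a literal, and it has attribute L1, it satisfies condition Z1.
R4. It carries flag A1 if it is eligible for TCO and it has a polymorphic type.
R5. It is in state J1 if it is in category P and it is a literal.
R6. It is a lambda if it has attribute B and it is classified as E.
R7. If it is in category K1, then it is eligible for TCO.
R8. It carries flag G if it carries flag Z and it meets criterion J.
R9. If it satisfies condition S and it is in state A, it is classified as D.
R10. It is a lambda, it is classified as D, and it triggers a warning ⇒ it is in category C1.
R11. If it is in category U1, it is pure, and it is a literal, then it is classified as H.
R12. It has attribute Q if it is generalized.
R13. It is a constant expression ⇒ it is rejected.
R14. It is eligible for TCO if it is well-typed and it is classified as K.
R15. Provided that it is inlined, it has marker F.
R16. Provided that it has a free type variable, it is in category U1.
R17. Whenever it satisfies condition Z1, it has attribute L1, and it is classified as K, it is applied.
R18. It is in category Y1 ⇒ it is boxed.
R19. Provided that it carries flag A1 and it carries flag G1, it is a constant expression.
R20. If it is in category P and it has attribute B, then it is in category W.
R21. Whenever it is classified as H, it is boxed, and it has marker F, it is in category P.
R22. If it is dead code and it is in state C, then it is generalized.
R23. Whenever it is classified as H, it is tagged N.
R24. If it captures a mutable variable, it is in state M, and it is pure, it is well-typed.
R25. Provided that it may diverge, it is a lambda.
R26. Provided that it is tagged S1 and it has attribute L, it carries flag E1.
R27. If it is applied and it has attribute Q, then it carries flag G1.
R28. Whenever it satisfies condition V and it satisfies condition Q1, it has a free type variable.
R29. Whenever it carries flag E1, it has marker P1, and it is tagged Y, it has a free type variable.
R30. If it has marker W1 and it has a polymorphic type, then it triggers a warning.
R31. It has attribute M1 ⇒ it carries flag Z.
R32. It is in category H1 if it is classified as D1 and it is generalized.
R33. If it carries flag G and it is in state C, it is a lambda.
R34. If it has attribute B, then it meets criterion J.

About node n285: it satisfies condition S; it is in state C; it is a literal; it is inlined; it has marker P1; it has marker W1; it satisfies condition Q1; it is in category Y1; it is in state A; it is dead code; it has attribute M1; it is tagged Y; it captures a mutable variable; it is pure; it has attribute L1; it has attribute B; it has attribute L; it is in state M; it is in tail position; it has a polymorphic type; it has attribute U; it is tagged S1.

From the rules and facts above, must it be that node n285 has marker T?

No

Forward chaining from the given facts derives: satisfies condition Z1, is classified as D, has marker F, is boxed, is generalized, is well-typed, carries flag E1, has a free type variable, triggers a warning, carries flag Z, meets criterion J, is classified as X, carries flag G, has attribute Q, is in category U1, is a lambda, is in category C1, is classified as H, is in category P, is tagged N, is in state J1, is in category W.
The only rule concluding "it has marker T" is R2, which needs "it is rejected"; that is never established.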